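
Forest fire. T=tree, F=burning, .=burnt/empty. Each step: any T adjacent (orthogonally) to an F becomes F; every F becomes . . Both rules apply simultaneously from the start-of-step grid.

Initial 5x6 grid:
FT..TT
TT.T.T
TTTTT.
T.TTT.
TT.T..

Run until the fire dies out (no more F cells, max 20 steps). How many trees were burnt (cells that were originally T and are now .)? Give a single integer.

Answer: 16

Derivation:
Step 1: +2 fires, +1 burnt (F count now 2)
Step 2: +2 fires, +2 burnt (F count now 2)
Step 3: +2 fires, +2 burnt (F count now 2)
Step 4: +2 fires, +2 burnt (F count now 2)
Step 5: +3 fires, +2 burnt (F count now 3)
Step 6: +3 fires, +3 burnt (F count now 3)
Step 7: +2 fires, +3 burnt (F count now 2)
Step 8: +0 fires, +2 burnt (F count now 0)
Fire out after step 8
Initially T: 19, now '.': 27
Total burnt (originally-T cells now '.'): 16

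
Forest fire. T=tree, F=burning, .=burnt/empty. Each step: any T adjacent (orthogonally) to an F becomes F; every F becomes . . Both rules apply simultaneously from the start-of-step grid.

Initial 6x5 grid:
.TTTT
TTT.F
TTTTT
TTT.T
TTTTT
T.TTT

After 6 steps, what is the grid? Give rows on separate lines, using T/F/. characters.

Step 1: 2 trees catch fire, 1 burn out
  .TTTF
  TTT..
  TTTTF
  TTT.T
  TTTTT
  T.TTT
Step 2: 3 trees catch fire, 2 burn out
  .TTF.
  TTT..
  TTTF.
  TTT.F
  TTTTT
  T.TTT
Step 3: 3 trees catch fire, 3 burn out
  .TF..
  TTT..
  TTF..
  TTT..
  TTTTF
  T.TTT
Step 4: 6 trees catch fire, 3 burn out
  .F...
  TTF..
  TF...
  TTF..
  TTTF.
  T.TTF
Step 5: 5 trees catch fire, 6 burn out
  .....
  TF...
  F....
  TF...
  TTF..
  T.TF.
Step 6: 4 trees catch fire, 5 burn out
  .....
  F....
  .....
  F....
  TF...
  T.F..

.....
F....
.....
F....
TF...
T.F..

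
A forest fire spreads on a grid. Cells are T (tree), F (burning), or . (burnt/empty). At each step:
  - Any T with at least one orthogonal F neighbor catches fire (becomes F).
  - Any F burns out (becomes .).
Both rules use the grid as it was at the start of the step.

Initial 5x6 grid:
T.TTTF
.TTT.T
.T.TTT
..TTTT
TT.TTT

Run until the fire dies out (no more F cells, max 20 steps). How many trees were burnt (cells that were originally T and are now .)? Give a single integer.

Answer: 18

Derivation:
Step 1: +2 fires, +1 burnt (F count now 2)
Step 2: +2 fires, +2 burnt (F count now 2)
Step 3: +4 fires, +2 burnt (F count now 4)
Step 4: +4 fires, +4 burnt (F count now 4)
Step 5: +3 fires, +4 burnt (F count now 3)
Step 6: +3 fires, +3 burnt (F count now 3)
Step 7: +0 fires, +3 burnt (F count now 0)
Fire out after step 7
Initially T: 21, now '.': 27
Total burnt (originally-T cells now '.'): 18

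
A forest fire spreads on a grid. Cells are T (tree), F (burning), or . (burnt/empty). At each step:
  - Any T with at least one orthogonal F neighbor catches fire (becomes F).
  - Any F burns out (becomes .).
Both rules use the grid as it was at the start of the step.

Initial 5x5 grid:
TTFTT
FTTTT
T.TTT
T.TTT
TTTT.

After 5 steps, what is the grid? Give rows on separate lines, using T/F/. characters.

Step 1: 6 trees catch fire, 2 burn out
  FF.FT
  .FFTT
  F.TTT
  T.TTT
  TTTT.
Step 2: 4 trees catch fire, 6 burn out
  ....F
  ...FT
  ..FTT
  F.TTT
  TTTT.
Step 3: 4 trees catch fire, 4 burn out
  .....
  ....F
  ...FT
  ..FTT
  FTTT.
Step 4: 4 trees catch fire, 4 burn out
  .....
  .....
  ....F
  ...FT
  .FFT.
Step 5: 2 trees catch fire, 4 burn out
  .....
  .....
  .....
  ....F
  ...F.

.....
.....
.....
....F
...F.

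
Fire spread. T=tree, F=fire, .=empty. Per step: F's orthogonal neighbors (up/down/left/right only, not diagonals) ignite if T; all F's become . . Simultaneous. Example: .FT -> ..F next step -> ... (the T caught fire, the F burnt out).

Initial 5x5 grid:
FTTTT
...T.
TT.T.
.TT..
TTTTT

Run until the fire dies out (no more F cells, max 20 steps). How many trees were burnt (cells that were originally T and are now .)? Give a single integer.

Answer: 6

Derivation:
Step 1: +1 fires, +1 burnt (F count now 1)
Step 2: +1 fires, +1 burnt (F count now 1)
Step 3: +1 fires, +1 burnt (F count now 1)
Step 4: +2 fires, +1 burnt (F count now 2)
Step 5: +1 fires, +2 burnt (F count now 1)
Step 6: +0 fires, +1 burnt (F count now 0)
Fire out after step 6
Initially T: 15, now '.': 16
Total burnt (originally-T cells now '.'): 6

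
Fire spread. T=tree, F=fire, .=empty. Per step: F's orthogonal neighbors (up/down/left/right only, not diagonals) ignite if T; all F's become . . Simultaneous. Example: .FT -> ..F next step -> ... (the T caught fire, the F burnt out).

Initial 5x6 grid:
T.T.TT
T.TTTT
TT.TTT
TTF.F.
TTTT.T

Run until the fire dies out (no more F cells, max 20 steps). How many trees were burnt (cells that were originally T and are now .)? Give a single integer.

Step 1: +3 fires, +2 burnt (F count now 3)
Step 2: +7 fires, +3 burnt (F count now 7)
Step 3: +5 fires, +7 burnt (F count now 5)
Step 4: +3 fires, +5 burnt (F count now 3)
Step 5: +2 fires, +3 burnt (F count now 2)
Step 6: +0 fires, +2 burnt (F count now 0)
Fire out after step 6
Initially T: 21, now '.': 29
Total burnt (originally-T cells now '.'): 20

Answer: 20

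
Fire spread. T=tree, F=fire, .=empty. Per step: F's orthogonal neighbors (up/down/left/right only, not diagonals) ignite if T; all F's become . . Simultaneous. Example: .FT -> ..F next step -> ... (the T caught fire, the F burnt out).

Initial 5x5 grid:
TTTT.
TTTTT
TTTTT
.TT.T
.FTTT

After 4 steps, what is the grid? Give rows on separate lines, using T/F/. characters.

Step 1: 2 trees catch fire, 1 burn out
  TTTT.
  TTTTT
  TTTTT
  .FT.T
  ..FTT
Step 2: 3 trees catch fire, 2 burn out
  TTTT.
  TTTTT
  TFTTT
  ..F.T
  ...FT
Step 3: 4 trees catch fire, 3 burn out
  TTTT.
  TFTTT
  F.FTT
  ....T
  ....F
Step 4: 5 trees catch fire, 4 burn out
  TFTT.
  F.FTT
  ...FT
  ....F
  .....

TFTT.
F.FTT
...FT
....F
.....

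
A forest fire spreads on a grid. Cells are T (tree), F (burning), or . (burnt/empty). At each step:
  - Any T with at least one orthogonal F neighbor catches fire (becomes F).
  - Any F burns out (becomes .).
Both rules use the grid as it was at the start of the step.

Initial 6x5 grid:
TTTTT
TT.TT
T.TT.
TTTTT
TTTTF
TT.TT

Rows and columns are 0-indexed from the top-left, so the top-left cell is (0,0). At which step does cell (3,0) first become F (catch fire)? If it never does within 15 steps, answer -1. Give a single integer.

Step 1: cell (3,0)='T' (+3 fires, +1 burnt)
Step 2: cell (3,0)='T' (+3 fires, +3 burnt)
Step 3: cell (3,0)='T' (+3 fires, +3 burnt)
Step 4: cell (3,0)='T' (+5 fires, +3 burnt)
Step 5: cell (3,0)='F' (+4 fires, +5 burnt)
  -> target ignites at step 5
Step 6: cell (3,0)='.' (+3 fires, +4 burnt)
Step 7: cell (3,0)='.' (+2 fires, +3 burnt)
Step 8: cell (3,0)='.' (+2 fires, +2 burnt)
Step 9: cell (3,0)='.' (+0 fires, +2 burnt)
  fire out at step 9

5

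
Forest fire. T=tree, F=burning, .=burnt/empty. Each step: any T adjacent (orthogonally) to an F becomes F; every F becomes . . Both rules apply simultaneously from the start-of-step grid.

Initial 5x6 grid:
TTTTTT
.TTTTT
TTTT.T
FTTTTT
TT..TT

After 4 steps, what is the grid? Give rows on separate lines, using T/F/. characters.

Step 1: 3 trees catch fire, 1 burn out
  TTTTTT
  .TTTTT
  FTTT.T
  .FTTTT
  FT..TT
Step 2: 3 trees catch fire, 3 burn out
  TTTTTT
  .TTTTT
  .FTT.T
  ..FTTT
  .F..TT
Step 3: 3 trees catch fire, 3 burn out
  TTTTTT
  .FTTTT
  ..FT.T
  ...FTT
  ....TT
Step 4: 4 trees catch fire, 3 burn out
  TFTTTT
  ..FTTT
  ...F.T
  ....FT
  ....TT

TFTTTT
..FTTT
...F.T
....FT
....TT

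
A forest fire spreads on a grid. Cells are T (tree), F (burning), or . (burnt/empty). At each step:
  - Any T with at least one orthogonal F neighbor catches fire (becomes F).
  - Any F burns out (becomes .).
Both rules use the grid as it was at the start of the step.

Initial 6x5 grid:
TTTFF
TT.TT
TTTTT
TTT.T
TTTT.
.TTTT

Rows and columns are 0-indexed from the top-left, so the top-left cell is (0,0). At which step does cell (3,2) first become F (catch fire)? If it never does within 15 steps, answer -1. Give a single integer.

Step 1: cell (3,2)='T' (+3 fires, +2 burnt)
Step 2: cell (3,2)='T' (+3 fires, +3 burnt)
Step 3: cell (3,2)='T' (+4 fires, +3 burnt)
Step 4: cell (3,2)='F' (+3 fires, +4 burnt)
  -> target ignites at step 4
Step 5: cell (3,2)='.' (+3 fires, +3 burnt)
Step 6: cell (3,2)='.' (+4 fires, +3 burnt)
Step 7: cell (3,2)='.' (+3 fires, +4 burnt)
Step 8: cell (3,2)='.' (+1 fires, +3 burnt)
Step 9: cell (3,2)='.' (+0 fires, +1 burnt)
  fire out at step 9

4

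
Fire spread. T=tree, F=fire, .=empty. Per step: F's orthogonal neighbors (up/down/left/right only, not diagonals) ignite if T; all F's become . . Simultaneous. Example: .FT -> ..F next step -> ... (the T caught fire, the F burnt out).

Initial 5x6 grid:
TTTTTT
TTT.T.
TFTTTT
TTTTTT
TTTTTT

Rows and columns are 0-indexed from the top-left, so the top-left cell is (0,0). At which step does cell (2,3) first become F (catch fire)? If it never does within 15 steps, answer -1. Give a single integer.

Step 1: cell (2,3)='T' (+4 fires, +1 burnt)
Step 2: cell (2,3)='F' (+7 fires, +4 burnt)
  -> target ignites at step 2
Step 3: cell (2,3)='.' (+6 fires, +7 burnt)
Step 4: cell (2,3)='.' (+5 fires, +6 burnt)
Step 5: cell (2,3)='.' (+3 fires, +5 burnt)
Step 6: cell (2,3)='.' (+2 fires, +3 burnt)
Step 7: cell (2,3)='.' (+0 fires, +2 burnt)
  fire out at step 7

2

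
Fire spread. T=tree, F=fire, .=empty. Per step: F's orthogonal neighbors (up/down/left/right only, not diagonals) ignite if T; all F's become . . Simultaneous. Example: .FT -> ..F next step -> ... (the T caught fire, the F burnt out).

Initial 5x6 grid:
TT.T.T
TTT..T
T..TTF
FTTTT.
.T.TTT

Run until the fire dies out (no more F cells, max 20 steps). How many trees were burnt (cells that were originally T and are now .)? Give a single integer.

Answer: 18

Derivation:
Step 1: +4 fires, +2 burnt (F count now 4)
Step 2: +6 fires, +4 burnt (F count now 6)
Step 3: +4 fires, +6 burnt (F count now 4)
Step 4: +4 fires, +4 burnt (F count now 4)
Step 5: +0 fires, +4 burnt (F count now 0)
Fire out after step 5
Initially T: 19, now '.': 29
Total burnt (originally-T cells now '.'): 18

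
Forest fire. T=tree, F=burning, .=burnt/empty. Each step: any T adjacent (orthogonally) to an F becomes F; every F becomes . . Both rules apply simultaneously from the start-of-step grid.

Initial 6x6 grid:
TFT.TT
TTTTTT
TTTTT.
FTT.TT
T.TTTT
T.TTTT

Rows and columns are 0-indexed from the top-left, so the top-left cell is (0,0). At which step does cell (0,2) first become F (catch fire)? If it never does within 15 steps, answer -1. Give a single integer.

Step 1: cell (0,2)='F' (+6 fires, +2 burnt)
  -> target ignites at step 1
Step 2: cell (0,2)='.' (+5 fires, +6 burnt)
Step 3: cell (0,2)='.' (+3 fires, +5 burnt)
Step 4: cell (0,2)='.' (+4 fires, +3 burnt)
Step 5: cell (0,2)='.' (+5 fires, +4 burnt)
Step 6: cell (0,2)='.' (+4 fires, +5 burnt)
Step 7: cell (0,2)='.' (+2 fires, +4 burnt)
Step 8: cell (0,2)='.' (+0 fires, +2 burnt)
  fire out at step 8

1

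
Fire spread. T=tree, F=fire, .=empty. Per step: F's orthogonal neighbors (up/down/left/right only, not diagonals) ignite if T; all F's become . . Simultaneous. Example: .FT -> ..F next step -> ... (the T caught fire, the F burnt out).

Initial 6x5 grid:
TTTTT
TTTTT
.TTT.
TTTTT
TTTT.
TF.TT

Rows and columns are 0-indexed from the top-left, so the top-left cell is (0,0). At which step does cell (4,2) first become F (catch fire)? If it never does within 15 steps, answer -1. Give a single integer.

Step 1: cell (4,2)='T' (+2 fires, +1 burnt)
Step 2: cell (4,2)='F' (+3 fires, +2 burnt)
  -> target ignites at step 2
Step 3: cell (4,2)='.' (+4 fires, +3 burnt)
Step 4: cell (4,2)='.' (+4 fires, +4 burnt)
Step 5: cell (4,2)='.' (+6 fires, +4 burnt)
Step 6: cell (4,2)='.' (+3 fires, +6 burnt)
Step 7: cell (4,2)='.' (+2 fires, +3 burnt)
Step 8: cell (4,2)='.' (+1 fires, +2 burnt)
Step 9: cell (4,2)='.' (+0 fires, +1 burnt)
  fire out at step 9

2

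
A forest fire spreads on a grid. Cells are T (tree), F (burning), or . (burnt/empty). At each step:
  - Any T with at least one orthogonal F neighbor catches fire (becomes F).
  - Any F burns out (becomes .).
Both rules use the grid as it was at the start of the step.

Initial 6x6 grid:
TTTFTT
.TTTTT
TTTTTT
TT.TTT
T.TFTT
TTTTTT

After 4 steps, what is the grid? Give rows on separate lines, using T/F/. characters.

Step 1: 7 trees catch fire, 2 burn out
  TTF.FT
  .TTFTT
  TTTTTT
  TT.FTT
  T.F.FT
  TTTFTT
Step 2: 9 trees catch fire, 7 burn out
  TF...F
  .TF.FT
  TTTFTT
  TT..FT
  T....F
  TTF.FT
Step 3: 8 trees catch fire, 9 burn out
  F.....
  .F...F
  TTF.FT
  TT...F
  T.....
  TF...F
Step 4: 3 trees catch fire, 8 burn out
  ......
  ......
  TF...F
  TT....
  T.....
  F.....

......
......
TF...F
TT....
T.....
F.....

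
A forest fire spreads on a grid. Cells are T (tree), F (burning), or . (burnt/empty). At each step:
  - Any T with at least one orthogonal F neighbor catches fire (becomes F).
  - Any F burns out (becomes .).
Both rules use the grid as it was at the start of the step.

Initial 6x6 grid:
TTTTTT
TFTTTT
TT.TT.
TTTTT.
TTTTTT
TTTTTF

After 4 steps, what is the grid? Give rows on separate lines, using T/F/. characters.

Step 1: 6 trees catch fire, 2 burn out
  TFTTTT
  F.FTTT
  TF.TT.
  TTTTT.
  TTTTTF
  TTTTF.
Step 2: 7 trees catch fire, 6 burn out
  F.FTTT
  ...FTT
  F..TT.
  TFTTT.
  TTTTF.
  TTTF..
Step 3: 9 trees catch fire, 7 burn out
  ...FTT
  ....FT
  ...FT.
  F.FTF.
  TFTF..
  TTF...
Step 4: 7 trees catch fire, 9 burn out
  ....FT
  .....F
  ....F.
  ...F..
  F.F...
  TF....

....FT
.....F
....F.
...F..
F.F...
TF....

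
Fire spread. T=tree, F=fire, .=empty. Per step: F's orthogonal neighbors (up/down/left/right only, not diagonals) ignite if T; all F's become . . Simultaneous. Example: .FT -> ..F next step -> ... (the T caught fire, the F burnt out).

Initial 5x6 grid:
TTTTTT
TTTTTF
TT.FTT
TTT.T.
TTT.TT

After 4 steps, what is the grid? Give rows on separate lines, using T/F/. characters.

Step 1: 5 trees catch fire, 2 burn out
  TTTTTF
  TTTFF.
  TT..FF
  TTT.T.
  TTT.TT
Step 2: 4 trees catch fire, 5 burn out
  TTTFF.
  TTF...
  TT....
  TTT.F.
  TTT.TT
Step 3: 3 trees catch fire, 4 burn out
  TTF...
  TF....
  TT....
  TTT...
  TTT.FT
Step 4: 4 trees catch fire, 3 burn out
  TF....
  F.....
  TF....
  TTT...
  TTT..F

TF....
F.....
TF....
TTT...
TTT..F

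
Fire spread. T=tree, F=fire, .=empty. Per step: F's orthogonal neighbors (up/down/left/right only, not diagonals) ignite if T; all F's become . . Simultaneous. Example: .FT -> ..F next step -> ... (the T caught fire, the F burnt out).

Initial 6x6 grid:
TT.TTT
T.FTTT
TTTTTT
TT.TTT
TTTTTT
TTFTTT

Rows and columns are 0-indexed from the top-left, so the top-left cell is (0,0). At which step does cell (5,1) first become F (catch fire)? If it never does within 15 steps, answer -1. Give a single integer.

Step 1: cell (5,1)='F' (+5 fires, +2 burnt)
  -> target ignites at step 1
Step 2: cell (5,1)='.' (+8 fires, +5 burnt)
Step 3: cell (5,1)='.' (+9 fires, +8 burnt)
Step 4: cell (5,1)='.' (+6 fires, +9 burnt)
Step 5: cell (5,1)='.' (+2 fires, +6 burnt)
Step 6: cell (5,1)='.' (+1 fires, +2 burnt)
Step 7: cell (5,1)='.' (+0 fires, +1 burnt)
  fire out at step 7

1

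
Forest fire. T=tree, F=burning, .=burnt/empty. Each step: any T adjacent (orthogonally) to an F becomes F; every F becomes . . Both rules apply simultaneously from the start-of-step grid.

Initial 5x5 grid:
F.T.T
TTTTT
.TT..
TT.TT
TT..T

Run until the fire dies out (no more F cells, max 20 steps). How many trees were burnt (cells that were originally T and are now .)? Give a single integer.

Answer: 13

Derivation:
Step 1: +1 fires, +1 burnt (F count now 1)
Step 2: +1 fires, +1 burnt (F count now 1)
Step 3: +2 fires, +1 burnt (F count now 2)
Step 4: +4 fires, +2 burnt (F count now 4)
Step 5: +3 fires, +4 burnt (F count now 3)
Step 6: +2 fires, +3 burnt (F count now 2)
Step 7: +0 fires, +2 burnt (F count now 0)
Fire out after step 7
Initially T: 16, now '.': 22
Total burnt (originally-T cells now '.'): 13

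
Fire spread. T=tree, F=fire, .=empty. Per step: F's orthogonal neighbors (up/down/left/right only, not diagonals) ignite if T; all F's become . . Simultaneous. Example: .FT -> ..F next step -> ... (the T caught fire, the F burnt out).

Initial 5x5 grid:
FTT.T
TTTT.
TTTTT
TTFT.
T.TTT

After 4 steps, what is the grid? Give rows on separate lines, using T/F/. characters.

Step 1: 6 trees catch fire, 2 burn out
  .FT.T
  FTTT.
  TTFTT
  TF.F.
  T.FTT
Step 2: 8 trees catch fire, 6 burn out
  ..F.T
  .FFT.
  FF.FT
  F....
  T..FT
Step 3: 4 trees catch fire, 8 burn out
  ....T
  ...F.
  ....F
  .....
  F...F
Step 4: 0 trees catch fire, 4 burn out
  ....T
  .....
  .....
  .....
  .....

....T
.....
.....
.....
.....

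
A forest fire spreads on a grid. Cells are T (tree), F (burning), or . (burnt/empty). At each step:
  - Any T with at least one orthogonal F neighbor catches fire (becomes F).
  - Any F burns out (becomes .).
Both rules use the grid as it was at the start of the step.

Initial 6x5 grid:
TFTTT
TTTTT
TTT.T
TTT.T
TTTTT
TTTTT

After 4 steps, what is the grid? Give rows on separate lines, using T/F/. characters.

Step 1: 3 trees catch fire, 1 burn out
  F.FTT
  TFTTT
  TTT.T
  TTT.T
  TTTTT
  TTTTT
Step 2: 4 trees catch fire, 3 burn out
  ...FT
  F.FTT
  TFT.T
  TTT.T
  TTTTT
  TTTTT
Step 3: 5 trees catch fire, 4 burn out
  ....F
  ...FT
  F.F.T
  TFT.T
  TTTTT
  TTTTT
Step 4: 4 trees catch fire, 5 burn out
  .....
  ....F
  ....T
  F.F.T
  TFTTT
  TTTTT

.....
....F
....T
F.F.T
TFTTT
TTTTT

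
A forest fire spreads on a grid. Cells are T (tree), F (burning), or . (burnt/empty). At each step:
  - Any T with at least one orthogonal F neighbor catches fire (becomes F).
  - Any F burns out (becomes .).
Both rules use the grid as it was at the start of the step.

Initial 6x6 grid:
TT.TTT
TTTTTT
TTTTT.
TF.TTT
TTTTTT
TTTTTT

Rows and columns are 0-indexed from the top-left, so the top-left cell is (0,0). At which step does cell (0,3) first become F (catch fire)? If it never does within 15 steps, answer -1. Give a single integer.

Step 1: cell (0,3)='T' (+3 fires, +1 burnt)
Step 2: cell (0,3)='T' (+6 fires, +3 burnt)
Step 3: cell (0,3)='T' (+7 fires, +6 burnt)
Step 4: cell (0,3)='T' (+6 fires, +7 burnt)
Step 5: cell (0,3)='F' (+5 fires, +6 burnt)
  -> target ignites at step 5
Step 6: cell (0,3)='.' (+4 fires, +5 burnt)
Step 7: cell (0,3)='.' (+1 fires, +4 burnt)
Step 8: cell (0,3)='.' (+0 fires, +1 burnt)
  fire out at step 8

5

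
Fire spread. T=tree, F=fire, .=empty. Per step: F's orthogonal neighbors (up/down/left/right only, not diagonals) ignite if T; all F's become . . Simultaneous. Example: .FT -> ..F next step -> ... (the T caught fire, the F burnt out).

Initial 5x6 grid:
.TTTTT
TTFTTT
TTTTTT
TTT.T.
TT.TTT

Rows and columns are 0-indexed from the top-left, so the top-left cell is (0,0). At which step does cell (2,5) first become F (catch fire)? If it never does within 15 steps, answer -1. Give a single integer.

Step 1: cell (2,5)='T' (+4 fires, +1 burnt)
Step 2: cell (2,5)='T' (+7 fires, +4 burnt)
Step 3: cell (2,5)='T' (+5 fires, +7 burnt)
Step 4: cell (2,5)='F' (+5 fires, +5 burnt)
  -> target ignites at step 4
Step 5: cell (2,5)='.' (+2 fires, +5 burnt)
Step 6: cell (2,5)='.' (+2 fires, +2 burnt)
Step 7: cell (2,5)='.' (+0 fires, +2 burnt)
  fire out at step 7

4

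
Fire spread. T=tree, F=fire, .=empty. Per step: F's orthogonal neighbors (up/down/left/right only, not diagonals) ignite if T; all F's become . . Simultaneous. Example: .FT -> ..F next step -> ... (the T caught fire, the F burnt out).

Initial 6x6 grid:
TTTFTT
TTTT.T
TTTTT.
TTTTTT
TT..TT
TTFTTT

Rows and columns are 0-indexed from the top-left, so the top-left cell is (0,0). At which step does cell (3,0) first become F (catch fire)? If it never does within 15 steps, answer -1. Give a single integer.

Step 1: cell (3,0)='T' (+5 fires, +2 burnt)
Step 2: cell (3,0)='T' (+7 fires, +5 burnt)
Step 3: cell (3,0)='T' (+10 fires, +7 burnt)
Step 4: cell (3,0)='F' (+6 fires, +10 burnt)
  -> target ignites at step 4
Step 5: cell (3,0)='.' (+2 fires, +6 burnt)
Step 6: cell (3,0)='.' (+0 fires, +2 burnt)
  fire out at step 6

4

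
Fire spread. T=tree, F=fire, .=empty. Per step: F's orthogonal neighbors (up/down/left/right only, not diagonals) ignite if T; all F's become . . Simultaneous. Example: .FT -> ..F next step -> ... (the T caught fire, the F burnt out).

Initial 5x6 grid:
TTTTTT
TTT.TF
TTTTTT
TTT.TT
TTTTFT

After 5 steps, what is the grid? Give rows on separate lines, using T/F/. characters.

Step 1: 6 trees catch fire, 2 burn out
  TTTTTF
  TTT.F.
  TTTTTF
  TTT.FT
  TTTF.F
Step 2: 4 trees catch fire, 6 burn out
  TTTTF.
  TTT...
  TTTTF.
  TTT..F
  TTF...
Step 3: 4 trees catch fire, 4 burn out
  TTTF..
  TTT...
  TTTF..
  TTF...
  TF....
Step 4: 4 trees catch fire, 4 burn out
  TTF...
  TTT...
  TTF...
  TF....
  F.....
Step 5: 4 trees catch fire, 4 burn out
  TF....
  TTF...
  TF....
  F.....
  ......

TF....
TTF...
TF....
F.....
......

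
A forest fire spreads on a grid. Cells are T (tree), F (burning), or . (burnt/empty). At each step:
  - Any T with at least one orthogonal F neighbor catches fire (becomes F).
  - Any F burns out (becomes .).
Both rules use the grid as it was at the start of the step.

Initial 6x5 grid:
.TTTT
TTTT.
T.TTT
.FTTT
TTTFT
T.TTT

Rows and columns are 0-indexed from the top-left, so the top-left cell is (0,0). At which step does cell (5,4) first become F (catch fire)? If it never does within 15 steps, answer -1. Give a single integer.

Step 1: cell (5,4)='T' (+6 fires, +2 burnt)
Step 2: cell (5,4)='F' (+6 fires, +6 burnt)
  -> target ignites at step 2
Step 3: cell (5,4)='.' (+4 fires, +6 burnt)
Step 4: cell (5,4)='.' (+3 fires, +4 burnt)
Step 5: cell (5,4)='.' (+3 fires, +3 burnt)
Step 6: cell (5,4)='.' (+1 fires, +3 burnt)
Step 7: cell (5,4)='.' (+0 fires, +1 burnt)
  fire out at step 7

2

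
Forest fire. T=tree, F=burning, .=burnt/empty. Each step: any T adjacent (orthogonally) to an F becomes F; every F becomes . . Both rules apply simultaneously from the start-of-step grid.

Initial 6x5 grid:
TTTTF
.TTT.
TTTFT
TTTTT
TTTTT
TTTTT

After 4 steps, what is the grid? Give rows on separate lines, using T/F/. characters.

Step 1: 5 trees catch fire, 2 burn out
  TTTF.
  .TTF.
  TTF.F
  TTTFT
  TTTTT
  TTTTT
Step 2: 6 trees catch fire, 5 burn out
  TTF..
  .TF..
  TF...
  TTF.F
  TTTFT
  TTTTT
Step 3: 7 trees catch fire, 6 burn out
  TF...
  .F...
  F....
  TF...
  TTF.F
  TTTFT
Step 4: 5 trees catch fire, 7 burn out
  F....
  .....
  .....
  F....
  TF...
  TTF.F

F....
.....
.....
F....
TF...
TTF.F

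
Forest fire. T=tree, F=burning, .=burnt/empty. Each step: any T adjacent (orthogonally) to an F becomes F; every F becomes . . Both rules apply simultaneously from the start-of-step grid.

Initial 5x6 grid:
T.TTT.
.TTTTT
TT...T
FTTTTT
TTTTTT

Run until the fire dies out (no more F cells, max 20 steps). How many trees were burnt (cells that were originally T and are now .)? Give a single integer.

Step 1: +3 fires, +1 burnt (F count now 3)
Step 2: +3 fires, +3 burnt (F count now 3)
Step 3: +3 fires, +3 burnt (F count now 3)
Step 4: +3 fires, +3 burnt (F count now 3)
Step 5: +4 fires, +3 burnt (F count now 4)
Step 6: +4 fires, +4 burnt (F count now 4)
Step 7: +2 fires, +4 burnt (F count now 2)
Step 8: +0 fires, +2 burnt (F count now 0)
Fire out after step 8
Initially T: 23, now '.': 29
Total burnt (originally-T cells now '.'): 22

Answer: 22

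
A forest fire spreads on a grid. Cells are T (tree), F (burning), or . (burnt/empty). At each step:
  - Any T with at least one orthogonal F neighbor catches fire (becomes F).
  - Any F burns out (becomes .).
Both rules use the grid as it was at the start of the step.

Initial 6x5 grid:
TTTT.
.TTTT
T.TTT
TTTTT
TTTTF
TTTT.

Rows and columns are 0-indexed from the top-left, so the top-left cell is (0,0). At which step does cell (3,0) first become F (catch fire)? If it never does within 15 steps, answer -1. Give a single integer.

Step 1: cell (3,0)='T' (+2 fires, +1 burnt)
Step 2: cell (3,0)='T' (+4 fires, +2 burnt)
Step 3: cell (3,0)='T' (+5 fires, +4 burnt)
Step 4: cell (3,0)='T' (+5 fires, +5 burnt)
Step 5: cell (3,0)='F' (+4 fires, +5 burnt)
  -> target ignites at step 5
Step 6: cell (3,0)='.' (+3 fires, +4 burnt)
Step 7: cell (3,0)='.' (+1 fires, +3 burnt)
Step 8: cell (3,0)='.' (+1 fires, +1 burnt)
Step 9: cell (3,0)='.' (+0 fires, +1 burnt)
  fire out at step 9

5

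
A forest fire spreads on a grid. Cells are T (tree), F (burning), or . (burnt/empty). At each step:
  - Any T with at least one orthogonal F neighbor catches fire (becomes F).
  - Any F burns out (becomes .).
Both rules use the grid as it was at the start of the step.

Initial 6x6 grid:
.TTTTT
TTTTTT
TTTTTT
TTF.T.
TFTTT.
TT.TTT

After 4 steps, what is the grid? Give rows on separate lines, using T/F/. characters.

Step 1: 5 trees catch fire, 2 burn out
  .TTTTT
  TTTTTT
  TTFTTT
  TF..T.
  F.FTT.
  TF.TTT
Step 2: 6 trees catch fire, 5 burn out
  .TTTTT
  TTFTTT
  TF.FTT
  F...T.
  ...FT.
  F..TTT
Step 3: 7 trees catch fire, 6 burn out
  .TFTTT
  TF.FTT
  F...FT
  ....T.
  ....F.
  ...FTT
Step 4: 7 trees catch fire, 7 burn out
  .F.FTT
  F...FT
  .....F
  ....F.
  ......
  ....FT

.F.FTT
F...FT
.....F
....F.
......
....FT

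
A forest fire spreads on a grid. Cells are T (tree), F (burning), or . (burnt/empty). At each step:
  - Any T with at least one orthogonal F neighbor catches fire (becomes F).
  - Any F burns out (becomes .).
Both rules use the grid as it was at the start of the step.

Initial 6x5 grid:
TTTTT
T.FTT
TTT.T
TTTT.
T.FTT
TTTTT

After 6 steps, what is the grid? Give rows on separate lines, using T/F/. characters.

Step 1: 6 trees catch fire, 2 burn out
  TTFTT
  T..FT
  TTF.T
  TTFT.
  T..FT
  TTFTT
Step 2: 9 trees catch fire, 6 burn out
  TF.FT
  T...F
  TF..T
  TF.F.
  T...F
  TF.FT
Step 3: 7 trees catch fire, 9 burn out
  F...F
  T....
  F...F
  F....
  T....
  F...F
Step 4: 2 trees catch fire, 7 burn out
  .....
  F....
  .....
  .....
  F....
  .....
Step 5: 0 trees catch fire, 2 burn out
  .....
  .....
  .....
  .....
  .....
  .....
Step 6: 0 trees catch fire, 0 burn out
  .....
  .....
  .....
  .....
  .....
  .....

.....
.....
.....
.....
.....
.....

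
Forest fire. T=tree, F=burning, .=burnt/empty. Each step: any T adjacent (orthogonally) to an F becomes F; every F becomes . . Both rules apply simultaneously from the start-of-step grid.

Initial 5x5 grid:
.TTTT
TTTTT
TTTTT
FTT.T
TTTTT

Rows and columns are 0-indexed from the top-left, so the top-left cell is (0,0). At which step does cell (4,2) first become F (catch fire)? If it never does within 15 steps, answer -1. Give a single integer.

Step 1: cell (4,2)='T' (+3 fires, +1 burnt)
Step 2: cell (4,2)='T' (+4 fires, +3 burnt)
Step 3: cell (4,2)='F' (+3 fires, +4 burnt)
  -> target ignites at step 3
Step 4: cell (4,2)='.' (+4 fires, +3 burnt)
Step 5: cell (4,2)='.' (+4 fires, +4 burnt)
Step 6: cell (4,2)='.' (+3 fires, +4 burnt)
Step 7: cell (4,2)='.' (+1 fires, +3 burnt)
Step 8: cell (4,2)='.' (+0 fires, +1 burnt)
  fire out at step 8

3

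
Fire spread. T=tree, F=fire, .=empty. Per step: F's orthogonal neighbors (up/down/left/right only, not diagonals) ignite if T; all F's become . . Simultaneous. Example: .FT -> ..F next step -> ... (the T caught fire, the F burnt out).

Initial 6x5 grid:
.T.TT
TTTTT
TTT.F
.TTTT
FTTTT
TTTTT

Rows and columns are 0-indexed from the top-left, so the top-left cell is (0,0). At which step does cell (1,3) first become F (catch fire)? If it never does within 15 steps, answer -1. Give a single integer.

Step 1: cell (1,3)='T' (+4 fires, +2 burnt)
Step 2: cell (1,3)='F' (+7 fires, +4 burnt)
  -> target ignites at step 2
Step 3: cell (1,3)='.' (+7 fires, +7 burnt)
Step 4: cell (1,3)='.' (+4 fires, +7 burnt)
Step 5: cell (1,3)='.' (+2 fires, +4 burnt)
Step 6: cell (1,3)='.' (+0 fires, +2 burnt)
  fire out at step 6

2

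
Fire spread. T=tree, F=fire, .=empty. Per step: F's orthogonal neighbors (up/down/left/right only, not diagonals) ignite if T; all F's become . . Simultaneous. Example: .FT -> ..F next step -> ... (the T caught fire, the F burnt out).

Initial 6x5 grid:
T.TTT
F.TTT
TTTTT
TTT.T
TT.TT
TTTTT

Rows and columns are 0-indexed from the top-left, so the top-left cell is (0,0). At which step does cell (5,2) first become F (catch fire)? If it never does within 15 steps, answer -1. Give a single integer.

Step 1: cell (5,2)='T' (+2 fires, +1 burnt)
Step 2: cell (5,2)='T' (+2 fires, +2 burnt)
Step 3: cell (5,2)='T' (+3 fires, +2 burnt)
Step 4: cell (5,2)='T' (+5 fires, +3 burnt)
Step 5: cell (5,2)='T' (+4 fires, +5 burnt)
Step 6: cell (5,2)='F' (+4 fires, +4 burnt)
  -> target ignites at step 6
Step 7: cell (5,2)='.' (+3 fires, +4 burnt)
Step 8: cell (5,2)='.' (+2 fires, +3 burnt)
Step 9: cell (5,2)='.' (+0 fires, +2 burnt)
  fire out at step 9

6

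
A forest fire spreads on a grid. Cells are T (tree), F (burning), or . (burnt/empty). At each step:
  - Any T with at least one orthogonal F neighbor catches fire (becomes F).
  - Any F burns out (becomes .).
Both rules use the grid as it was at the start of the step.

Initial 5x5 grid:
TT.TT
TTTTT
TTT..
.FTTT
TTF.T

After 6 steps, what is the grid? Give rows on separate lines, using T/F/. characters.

Step 1: 3 trees catch fire, 2 burn out
  TT.TT
  TTTTT
  TFT..
  ..FTT
  TF..T
Step 2: 5 trees catch fire, 3 burn out
  TT.TT
  TFTTT
  F.F..
  ...FT
  F...T
Step 3: 4 trees catch fire, 5 burn out
  TF.TT
  F.FTT
  .....
  ....F
  ....T
Step 4: 3 trees catch fire, 4 burn out
  F..TT
  ...FT
  .....
  .....
  ....F
Step 5: 2 trees catch fire, 3 burn out
  ...FT
  ....F
  .....
  .....
  .....
Step 6: 1 trees catch fire, 2 burn out
  ....F
  .....
  .....
  .....
  .....

....F
.....
.....
.....
.....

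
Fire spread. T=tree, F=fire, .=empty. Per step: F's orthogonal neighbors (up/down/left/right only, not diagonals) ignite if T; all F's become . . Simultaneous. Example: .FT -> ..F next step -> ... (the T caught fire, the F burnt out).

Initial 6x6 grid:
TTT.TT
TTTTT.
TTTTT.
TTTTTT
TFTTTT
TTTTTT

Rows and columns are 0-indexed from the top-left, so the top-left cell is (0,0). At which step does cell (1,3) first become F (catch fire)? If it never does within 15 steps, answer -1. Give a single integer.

Step 1: cell (1,3)='T' (+4 fires, +1 burnt)
Step 2: cell (1,3)='T' (+6 fires, +4 burnt)
Step 3: cell (1,3)='T' (+6 fires, +6 burnt)
Step 4: cell (1,3)='T' (+7 fires, +6 burnt)
Step 5: cell (1,3)='F' (+6 fires, +7 burnt)
  -> target ignites at step 5
Step 6: cell (1,3)='.' (+1 fires, +6 burnt)
Step 7: cell (1,3)='.' (+1 fires, +1 burnt)
Step 8: cell (1,3)='.' (+1 fires, +1 burnt)
Step 9: cell (1,3)='.' (+0 fires, +1 burnt)
  fire out at step 9

5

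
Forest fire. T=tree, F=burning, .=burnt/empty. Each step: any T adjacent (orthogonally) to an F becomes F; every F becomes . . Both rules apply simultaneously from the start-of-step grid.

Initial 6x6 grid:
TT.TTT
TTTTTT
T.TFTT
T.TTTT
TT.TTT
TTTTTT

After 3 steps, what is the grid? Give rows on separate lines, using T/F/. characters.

Step 1: 4 trees catch fire, 1 burn out
  TT.TTT
  TTTFTT
  T.F.FT
  T.TFTT
  TT.TTT
  TTTTTT
Step 2: 7 trees catch fire, 4 burn out
  TT.FTT
  TTF.FT
  T....F
  T.F.FT
  TT.FTT
  TTTTTT
Step 3: 6 trees catch fire, 7 burn out
  TT..FT
  TF...F
  T.....
  T....F
  TT..FT
  TTTFTT

TT..FT
TF...F
T.....
T....F
TT..FT
TTTFTT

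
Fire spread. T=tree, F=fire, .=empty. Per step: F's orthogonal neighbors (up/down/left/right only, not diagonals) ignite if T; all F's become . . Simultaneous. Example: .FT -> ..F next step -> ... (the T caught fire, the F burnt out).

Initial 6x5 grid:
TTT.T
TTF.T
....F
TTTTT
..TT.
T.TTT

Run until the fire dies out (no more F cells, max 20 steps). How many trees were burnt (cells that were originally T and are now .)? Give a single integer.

Answer: 17

Derivation:
Step 1: +4 fires, +2 burnt (F count now 4)
Step 2: +4 fires, +4 burnt (F count now 4)
Step 3: +3 fires, +4 burnt (F count now 3)
Step 4: +3 fires, +3 burnt (F count now 3)
Step 5: +3 fires, +3 burnt (F count now 3)
Step 6: +0 fires, +3 burnt (F count now 0)
Fire out after step 6
Initially T: 18, now '.': 29
Total burnt (originally-T cells now '.'): 17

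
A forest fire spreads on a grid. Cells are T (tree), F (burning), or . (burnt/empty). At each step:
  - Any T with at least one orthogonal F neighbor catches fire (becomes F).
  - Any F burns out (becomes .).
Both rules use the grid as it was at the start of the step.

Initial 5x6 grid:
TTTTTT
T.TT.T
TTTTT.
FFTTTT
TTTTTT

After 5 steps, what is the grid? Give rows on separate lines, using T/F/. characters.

Step 1: 5 trees catch fire, 2 burn out
  TTTTTT
  T.TT.T
  FFTTT.
  ..FTTT
  FFTTTT
Step 2: 4 trees catch fire, 5 burn out
  TTTTTT
  F.TT.T
  ..FTT.
  ...FTT
  ..FTTT
Step 3: 5 trees catch fire, 4 burn out
  FTTTTT
  ..FT.T
  ...FT.
  ....FT
  ...FTT
Step 4: 6 trees catch fire, 5 burn out
  .FFTTT
  ...F.T
  ....F.
  .....F
  ....FT
Step 5: 2 trees catch fire, 6 burn out
  ...FTT
  .....T
  ......
  ......
  .....F

...FTT
.....T
......
......
.....F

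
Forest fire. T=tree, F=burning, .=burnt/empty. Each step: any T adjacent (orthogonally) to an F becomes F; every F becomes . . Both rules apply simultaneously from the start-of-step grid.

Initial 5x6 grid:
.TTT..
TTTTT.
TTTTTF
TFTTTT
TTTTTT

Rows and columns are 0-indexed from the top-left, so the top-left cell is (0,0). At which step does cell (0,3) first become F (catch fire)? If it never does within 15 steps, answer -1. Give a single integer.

Step 1: cell (0,3)='T' (+6 fires, +2 burnt)
Step 2: cell (0,3)='T' (+10 fires, +6 burnt)
Step 3: cell (0,3)='T' (+6 fires, +10 burnt)
Step 4: cell (0,3)='F' (+2 fires, +6 burnt)
  -> target ignites at step 4
Step 5: cell (0,3)='.' (+0 fires, +2 burnt)
  fire out at step 5

4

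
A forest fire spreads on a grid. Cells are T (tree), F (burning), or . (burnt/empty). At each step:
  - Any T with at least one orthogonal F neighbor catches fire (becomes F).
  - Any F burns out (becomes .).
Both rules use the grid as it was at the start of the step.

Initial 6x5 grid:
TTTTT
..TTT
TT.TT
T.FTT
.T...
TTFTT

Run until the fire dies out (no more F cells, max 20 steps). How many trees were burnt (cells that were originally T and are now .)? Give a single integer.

Step 1: +3 fires, +2 burnt (F count now 3)
Step 2: +5 fires, +3 burnt (F count now 5)
Step 3: +2 fires, +5 burnt (F count now 2)
Step 4: +3 fires, +2 burnt (F count now 3)
Step 5: +2 fires, +3 burnt (F count now 2)
Step 6: +1 fires, +2 burnt (F count now 1)
Step 7: +1 fires, +1 burnt (F count now 1)
Step 8: +0 fires, +1 burnt (F count now 0)
Fire out after step 8
Initially T: 20, now '.': 27
Total burnt (originally-T cells now '.'): 17

Answer: 17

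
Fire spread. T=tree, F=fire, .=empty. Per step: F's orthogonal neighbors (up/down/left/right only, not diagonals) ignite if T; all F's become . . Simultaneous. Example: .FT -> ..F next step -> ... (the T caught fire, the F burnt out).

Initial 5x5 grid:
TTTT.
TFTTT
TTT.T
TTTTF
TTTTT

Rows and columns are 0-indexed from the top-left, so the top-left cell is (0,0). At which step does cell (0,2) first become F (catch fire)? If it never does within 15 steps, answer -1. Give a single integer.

Step 1: cell (0,2)='T' (+7 fires, +2 burnt)
Step 2: cell (0,2)='F' (+9 fires, +7 burnt)
  -> target ignites at step 2
Step 3: cell (0,2)='.' (+4 fires, +9 burnt)
Step 4: cell (0,2)='.' (+1 fires, +4 burnt)
Step 5: cell (0,2)='.' (+0 fires, +1 burnt)
  fire out at step 5

2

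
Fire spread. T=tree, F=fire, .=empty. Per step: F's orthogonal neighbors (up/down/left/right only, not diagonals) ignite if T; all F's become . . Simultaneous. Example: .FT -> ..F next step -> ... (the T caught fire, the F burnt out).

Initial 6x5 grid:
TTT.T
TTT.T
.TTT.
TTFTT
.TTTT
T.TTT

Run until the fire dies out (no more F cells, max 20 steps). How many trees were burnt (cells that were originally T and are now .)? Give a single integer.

Answer: 20

Derivation:
Step 1: +4 fires, +1 burnt (F count now 4)
Step 2: +8 fires, +4 burnt (F count now 8)
Step 3: +4 fires, +8 burnt (F count now 4)
Step 4: +3 fires, +4 burnt (F count now 3)
Step 5: +1 fires, +3 burnt (F count now 1)
Step 6: +0 fires, +1 burnt (F count now 0)
Fire out after step 6
Initially T: 23, now '.': 27
Total burnt (originally-T cells now '.'): 20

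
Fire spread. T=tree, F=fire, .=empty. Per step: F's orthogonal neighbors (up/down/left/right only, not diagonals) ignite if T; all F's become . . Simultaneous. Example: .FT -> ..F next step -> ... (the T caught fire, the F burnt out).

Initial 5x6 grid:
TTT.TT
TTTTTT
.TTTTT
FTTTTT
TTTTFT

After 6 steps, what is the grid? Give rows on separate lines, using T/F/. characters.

Step 1: 5 trees catch fire, 2 burn out
  TTT.TT
  TTTTTT
  .TTTTT
  .FTTFT
  FTTF.F
Step 2: 7 trees catch fire, 5 burn out
  TTT.TT
  TTTTTT
  .FTTFT
  ..FF.F
  .FF...
Step 3: 5 trees catch fire, 7 burn out
  TTT.TT
  TFTTFT
  ..FF.F
  ......
  ......
Step 4: 6 trees catch fire, 5 burn out
  TFT.FT
  F.FF.F
  ......
  ......
  ......
Step 5: 3 trees catch fire, 6 burn out
  F.F..F
  ......
  ......
  ......
  ......
Step 6: 0 trees catch fire, 3 burn out
  ......
  ......
  ......
  ......
  ......

......
......
......
......
......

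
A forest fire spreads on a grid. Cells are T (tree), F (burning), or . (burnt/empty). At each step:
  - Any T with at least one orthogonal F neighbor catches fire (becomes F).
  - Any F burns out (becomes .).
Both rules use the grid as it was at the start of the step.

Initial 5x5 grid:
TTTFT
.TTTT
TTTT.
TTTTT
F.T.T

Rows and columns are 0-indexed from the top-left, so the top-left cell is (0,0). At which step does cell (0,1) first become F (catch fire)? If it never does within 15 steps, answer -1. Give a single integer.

Step 1: cell (0,1)='T' (+4 fires, +2 burnt)
Step 2: cell (0,1)='F' (+6 fires, +4 burnt)
  -> target ignites at step 2
Step 3: cell (0,1)='.' (+6 fires, +6 burnt)
Step 4: cell (0,1)='.' (+2 fires, +6 burnt)
Step 5: cell (0,1)='.' (+1 fires, +2 burnt)
Step 6: cell (0,1)='.' (+0 fires, +1 burnt)
  fire out at step 6

2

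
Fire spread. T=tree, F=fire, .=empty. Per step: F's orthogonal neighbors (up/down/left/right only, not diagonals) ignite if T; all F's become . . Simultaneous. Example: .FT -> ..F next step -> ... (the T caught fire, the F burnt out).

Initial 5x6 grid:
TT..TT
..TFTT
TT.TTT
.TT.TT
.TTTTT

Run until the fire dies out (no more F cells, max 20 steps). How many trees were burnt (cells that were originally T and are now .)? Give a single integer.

Answer: 19

Derivation:
Step 1: +3 fires, +1 burnt (F count now 3)
Step 2: +3 fires, +3 burnt (F count now 3)
Step 3: +3 fires, +3 burnt (F count now 3)
Step 4: +2 fires, +3 burnt (F count now 2)
Step 5: +2 fires, +2 burnt (F count now 2)
Step 6: +1 fires, +2 burnt (F count now 1)
Step 7: +2 fires, +1 burnt (F count now 2)
Step 8: +1 fires, +2 burnt (F count now 1)
Step 9: +1 fires, +1 burnt (F count now 1)
Step 10: +1 fires, +1 burnt (F count now 1)
Step 11: +0 fires, +1 burnt (F count now 0)
Fire out after step 11
Initially T: 21, now '.': 28
Total burnt (originally-T cells now '.'): 19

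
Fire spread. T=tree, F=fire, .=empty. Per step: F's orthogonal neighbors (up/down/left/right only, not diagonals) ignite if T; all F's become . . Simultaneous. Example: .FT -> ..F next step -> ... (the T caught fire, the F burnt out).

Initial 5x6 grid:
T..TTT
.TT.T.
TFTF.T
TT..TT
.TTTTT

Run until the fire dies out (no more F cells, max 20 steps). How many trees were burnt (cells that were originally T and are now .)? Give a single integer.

Step 1: +4 fires, +2 burnt (F count now 4)
Step 2: +3 fires, +4 burnt (F count now 3)
Step 3: +1 fires, +3 burnt (F count now 1)
Step 4: +1 fires, +1 burnt (F count now 1)
Step 5: +1 fires, +1 burnt (F count now 1)
Step 6: +2 fires, +1 burnt (F count now 2)
Step 7: +1 fires, +2 burnt (F count now 1)
Step 8: +1 fires, +1 burnt (F count now 1)
Step 9: +0 fires, +1 burnt (F count now 0)
Fire out after step 9
Initially T: 19, now '.': 25
Total burnt (originally-T cells now '.'): 14

Answer: 14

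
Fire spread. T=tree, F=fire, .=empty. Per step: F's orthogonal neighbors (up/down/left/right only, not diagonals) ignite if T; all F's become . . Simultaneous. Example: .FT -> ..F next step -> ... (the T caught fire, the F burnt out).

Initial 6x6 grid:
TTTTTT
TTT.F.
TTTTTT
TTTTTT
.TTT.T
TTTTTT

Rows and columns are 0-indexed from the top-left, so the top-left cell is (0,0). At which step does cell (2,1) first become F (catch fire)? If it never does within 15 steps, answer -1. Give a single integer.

Step 1: cell (2,1)='T' (+2 fires, +1 burnt)
Step 2: cell (2,1)='T' (+5 fires, +2 burnt)
Step 3: cell (2,1)='T' (+4 fires, +5 burnt)
Step 4: cell (2,1)='F' (+6 fires, +4 burnt)
  -> target ignites at step 4
Step 5: cell (2,1)='.' (+7 fires, +6 burnt)
Step 6: cell (2,1)='.' (+5 fires, +7 burnt)
Step 7: cell (2,1)='.' (+1 fires, +5 burnt)
Step 8: cell (2,1)='.' (+1 fires, +1 burnt)
Step 9: cell (2,1)='.' (+0 fires, +1 burnt)
  fire out at step 9

4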